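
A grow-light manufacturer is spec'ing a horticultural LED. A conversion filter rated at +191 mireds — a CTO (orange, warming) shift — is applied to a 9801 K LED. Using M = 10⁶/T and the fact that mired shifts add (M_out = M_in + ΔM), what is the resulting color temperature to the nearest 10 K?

M_in = 10⁶/9801 = 102.03 mireds.
M_out = 102.03 + (+191) = 293.03 mireds.
T_out = 10⁶/293.03 = 3412.6 K → 3410 K.

3410 K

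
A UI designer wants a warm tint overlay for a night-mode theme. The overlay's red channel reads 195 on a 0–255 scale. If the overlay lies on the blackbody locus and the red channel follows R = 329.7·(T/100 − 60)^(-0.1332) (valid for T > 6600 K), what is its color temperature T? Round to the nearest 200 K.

11200 K

(t − 60)^(-0.1332) = 195/329.7 = 0.59145.
t − 60 = 0.59145^(1/-0.1332) = 0.59145^(-7.508) = 51.564, so t = 111.564.
T = 100·t = 11156 K → 11200 K to the nearest 200 K.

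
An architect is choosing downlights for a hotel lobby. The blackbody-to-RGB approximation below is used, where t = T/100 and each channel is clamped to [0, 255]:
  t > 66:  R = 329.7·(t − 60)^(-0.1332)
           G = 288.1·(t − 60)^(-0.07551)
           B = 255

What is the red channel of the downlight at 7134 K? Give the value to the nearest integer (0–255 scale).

239

t = 7134/100 = 71.34; the t > 66 branch applies.
R = 329.7·(71.34 − 60)^(-0.1332) = 329.7·11.34^(-0.1332) = 329.7·0.72364 = 238.586.
Rounded: 239.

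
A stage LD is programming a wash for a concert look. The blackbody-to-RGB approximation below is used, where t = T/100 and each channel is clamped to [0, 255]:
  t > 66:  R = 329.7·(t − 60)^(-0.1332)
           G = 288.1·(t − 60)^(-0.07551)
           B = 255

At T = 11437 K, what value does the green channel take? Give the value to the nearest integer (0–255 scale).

213

t = 11437/100 = 114.37; the t > 66 branch applies.
G = 288.1·(114.37 − 60)^(-0.07551) = 288.1·54.37^(-0.07551) = 288.1·0.73954 = 213.062.
Rounded: 213.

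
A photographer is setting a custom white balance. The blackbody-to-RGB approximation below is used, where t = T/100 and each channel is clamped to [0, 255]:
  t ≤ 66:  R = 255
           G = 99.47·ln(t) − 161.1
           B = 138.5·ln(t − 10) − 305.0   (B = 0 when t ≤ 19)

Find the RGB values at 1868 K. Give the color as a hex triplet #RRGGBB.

t = 1868/100 = 18.68; the t ≤ 66 branch applies.
R = 255 by definition for t ≤ 66.
G = 99.47·ln 18.68 − 161.1 = 99.47·2.9275 − 161.1 = 130.094.
t = 18.68 ≤ 19, so B = 0.
Rounded: (255, 130, 0).
In hex: #FF8200.

#FF8200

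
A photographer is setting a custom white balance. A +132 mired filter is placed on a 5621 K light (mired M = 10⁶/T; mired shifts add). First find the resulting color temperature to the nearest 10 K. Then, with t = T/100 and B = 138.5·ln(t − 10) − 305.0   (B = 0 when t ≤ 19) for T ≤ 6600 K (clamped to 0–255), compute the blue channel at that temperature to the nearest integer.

M_in = 10⁶/5621 = 177.90; M_out = 177.90 + (+132) = 309.90.
T_out = 10⁶/309.90 = 3226.8 K → 3230 K; t = 32.3.
B = 138.5·ln(32.3 − 10) − 305.0 = 138.5·ln 22.3 − 305.0 = 138.5·3.1046 − 305.0 = 124.985.
Rounded: 125.

125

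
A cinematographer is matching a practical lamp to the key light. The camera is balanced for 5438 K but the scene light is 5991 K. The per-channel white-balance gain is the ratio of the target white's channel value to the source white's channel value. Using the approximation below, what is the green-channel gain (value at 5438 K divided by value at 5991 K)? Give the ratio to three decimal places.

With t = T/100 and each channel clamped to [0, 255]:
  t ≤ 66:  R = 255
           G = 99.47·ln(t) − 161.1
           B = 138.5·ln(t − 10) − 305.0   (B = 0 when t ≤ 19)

0.961

At 5991 K (t = 59.91):
  G = 99.47·ln 59.91 − 161.1 = 99.47·4.0928 − 161.1 = 246.015.
At 5438 K (t = 54.38):
  G = 99.47·ln 54.38 − 161.1 = 99.47·3.9960 − 161.1 = 236.382.
Gain = 236.382 / 246.015 = 0.9608 → 0.961.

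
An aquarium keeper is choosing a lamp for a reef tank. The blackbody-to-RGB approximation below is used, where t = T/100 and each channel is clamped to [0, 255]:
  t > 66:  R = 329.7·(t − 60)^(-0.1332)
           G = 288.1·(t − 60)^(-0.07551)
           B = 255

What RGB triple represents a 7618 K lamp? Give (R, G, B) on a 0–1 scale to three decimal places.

(0.892, 0.916, 1.000)

t = 7618/100 = 76.18; the t > 66 branch applies.
R = 329.7·(76.18 − 60)^(-0.1332) = 329.7·16.18^(-0.1332) = 329.7·0.69018 = 227.553.
G = 288.1·(76.18 − 60)^(-0.07551) = 288.1·16.18^(-0.07551) = 288.1·0.81042 = 233.482.
B = 255 by definition for t > 66.
Dividing each by 255: (0.8924, 0.9156, 1.0000) → (0.892, 0.916, 1.000).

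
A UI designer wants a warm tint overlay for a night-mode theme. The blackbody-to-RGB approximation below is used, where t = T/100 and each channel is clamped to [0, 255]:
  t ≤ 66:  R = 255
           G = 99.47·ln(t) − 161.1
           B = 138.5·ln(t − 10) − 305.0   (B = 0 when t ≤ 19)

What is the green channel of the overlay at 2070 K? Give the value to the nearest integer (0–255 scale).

140

t = 2070/100 = 20.7; the t ≤ 66 branch applies.
G = 99.47·ln 20.7 − 161.1 = 99.47·3.0301 − 161.1 = 140.307.
Rounded: 140.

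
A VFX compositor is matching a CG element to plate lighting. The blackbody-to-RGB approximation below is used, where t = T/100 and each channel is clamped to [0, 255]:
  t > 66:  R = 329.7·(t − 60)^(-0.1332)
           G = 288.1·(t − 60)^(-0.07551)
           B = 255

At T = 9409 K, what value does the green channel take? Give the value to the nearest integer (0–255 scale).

221

t = 9409/100 = 94.09; the t > 66 branch applies.
G = 288.1·(94.09 − 60)^(-0.07551) = 288.1·34.09^(-0.07551) = 288.1·0.76608 = 220.706.
Rounded: 221.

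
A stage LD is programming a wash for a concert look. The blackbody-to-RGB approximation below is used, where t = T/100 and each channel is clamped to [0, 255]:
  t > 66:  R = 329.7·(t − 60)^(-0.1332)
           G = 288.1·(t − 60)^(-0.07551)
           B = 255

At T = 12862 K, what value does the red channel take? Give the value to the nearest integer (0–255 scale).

188

t = 12862/100 = 128.62; the t > 66 branch applies.
R = 329.7·(128.62 − 60)^(-0.1332) = 329.7·68.62^(-0.1332) = 329.7·0.56936 = 187.717.
Rounded: 188.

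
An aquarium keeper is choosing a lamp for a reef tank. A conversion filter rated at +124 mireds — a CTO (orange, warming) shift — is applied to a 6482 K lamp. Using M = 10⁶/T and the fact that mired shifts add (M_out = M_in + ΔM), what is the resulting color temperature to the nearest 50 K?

M_in = 10⁶/6482 = 154.27 mireds.
M_out = 154.27 + (+124) = 278.27 mireds.
T_out = 10⁶/278.27 = 3593.6 K → 3600 K.

3600 K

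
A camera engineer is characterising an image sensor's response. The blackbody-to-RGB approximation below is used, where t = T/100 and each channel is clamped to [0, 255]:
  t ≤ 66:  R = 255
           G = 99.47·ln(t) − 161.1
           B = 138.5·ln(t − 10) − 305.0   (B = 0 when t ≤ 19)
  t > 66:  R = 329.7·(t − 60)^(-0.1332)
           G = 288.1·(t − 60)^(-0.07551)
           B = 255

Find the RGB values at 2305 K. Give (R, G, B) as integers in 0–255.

t = 2305/100 = 23.05; the t ≤ 66 branch applies.
R = 255 by definition for t ≤ 66.
G = 99.47·ln 23.05 − 161.1 = 99.47·3.1377 − 161.1 = 151.004.
B = 138.5·ln(23.05 − 10) − 305.0 = 138.5·ln 13.05 − 305.0 = 138.5·2.5688 − 305.0 = 50.777.
Rounded: (255, 151, 51).

(255, 151, 51)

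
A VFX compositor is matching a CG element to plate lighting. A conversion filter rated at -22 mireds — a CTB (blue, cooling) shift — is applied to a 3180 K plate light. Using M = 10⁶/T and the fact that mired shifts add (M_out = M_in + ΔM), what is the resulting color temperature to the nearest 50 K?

3400 K

M_in = 10⁶/3180 = 314.47 mireds.
M_out = 314.47 + (-22) = 292.47 mireds.
T_out = 10⁶/292.47 = 3419.2 K → 3400 K.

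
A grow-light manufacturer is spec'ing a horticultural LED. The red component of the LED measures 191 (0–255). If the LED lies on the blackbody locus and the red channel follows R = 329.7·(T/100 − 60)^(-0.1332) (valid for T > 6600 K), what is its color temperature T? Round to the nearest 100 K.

(t − 60)^(-0.1332) = 191/329.7 = 0.57931.
t − 60 = 0.57931^(1/-0.1332) = 0.57931^(-7.508) = 60.245, so t = 120.245.
T = 100·t = 12025 K → 12000 K to the nearest 100 K.

12000 K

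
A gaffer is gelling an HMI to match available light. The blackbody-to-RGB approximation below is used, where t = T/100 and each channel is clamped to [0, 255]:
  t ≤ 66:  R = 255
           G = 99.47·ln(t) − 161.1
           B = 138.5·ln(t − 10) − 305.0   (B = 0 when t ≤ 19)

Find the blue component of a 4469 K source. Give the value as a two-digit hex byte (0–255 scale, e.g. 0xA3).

0xBA

t = 4469/100 = 44.69; the t ≤ 66 branch applies.
B = 138.5·ln(44.69 − 10) − 305.0 = 138.5·ln 34.69 − 305.0 = 138.5·3.5465 − 305.0 = 186.184.
Rounded: 186; in hex, 0xBA.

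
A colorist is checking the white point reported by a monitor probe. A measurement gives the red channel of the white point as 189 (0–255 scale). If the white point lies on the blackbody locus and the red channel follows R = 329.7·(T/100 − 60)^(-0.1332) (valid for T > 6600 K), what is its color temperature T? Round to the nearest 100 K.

12500 K

(t − 60)^(-0.1332) = 189/329.7 = 0.57325.
t − 60 = 0.57325^(1/-0.1332) = 0.57325^(-7.508) = 65.199, so t = 125.199.
T = 100·t = 12520 K → 12500 K to the nearest 100 K.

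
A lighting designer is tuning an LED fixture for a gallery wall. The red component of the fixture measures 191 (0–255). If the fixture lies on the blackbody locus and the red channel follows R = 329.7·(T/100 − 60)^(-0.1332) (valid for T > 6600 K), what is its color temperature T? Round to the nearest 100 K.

12000 K

(t − 60)^(-0.1332) = 191/329.7 = 0.57931.
t − 60 = 0.57931^(1/-0.1332) = 0.57931^(-7.508) = 60.245, so t = 120.245.
T = 100·t = 12025 K → 12000 K to the nearest 100 K.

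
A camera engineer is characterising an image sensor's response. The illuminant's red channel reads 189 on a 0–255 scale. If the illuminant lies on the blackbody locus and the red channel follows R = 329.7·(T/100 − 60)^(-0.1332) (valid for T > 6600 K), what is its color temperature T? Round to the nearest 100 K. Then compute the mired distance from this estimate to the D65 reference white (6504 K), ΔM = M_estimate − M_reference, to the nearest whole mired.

(t − 60)^(-0.1332) = 189/329.7 = 0.57325.
t − 60 = 0.57325^(1/-0.1332) = 0.57325^(-7.508) = 65.199, so t = 125.199.
T = 100·t = 12520 K → 12500 K to the nearest 100 K.
M_estimate = 10⁶/12500 = 80.00; M_reference = 10⁶/6504 = 153.75.
ΔM = 80.00 − 153.75 = -73.75 → -74 mireds.

-74 mireds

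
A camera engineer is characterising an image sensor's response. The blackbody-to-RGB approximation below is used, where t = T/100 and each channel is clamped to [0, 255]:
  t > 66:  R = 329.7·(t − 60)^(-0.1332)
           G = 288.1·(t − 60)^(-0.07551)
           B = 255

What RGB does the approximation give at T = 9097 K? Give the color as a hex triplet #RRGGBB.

#D1DEFF

t = 9097/100 = 90.97; the t > 66 branch applies.
R = 329.7·(90.97 − 60)^(-0.1332) = 329.7·30.97^(-0.1332) = 329.7·0.63300 = 208.702.
G = 288.1·(90.97 − 60)^(-0.07551) = 288.1·30.97^(-0.07551) = 288.1·0.77165 = 222.312.
B = 255 by definition for t > 66.
Rounded: (209, 222, 255).
In hex: #D1DEFF.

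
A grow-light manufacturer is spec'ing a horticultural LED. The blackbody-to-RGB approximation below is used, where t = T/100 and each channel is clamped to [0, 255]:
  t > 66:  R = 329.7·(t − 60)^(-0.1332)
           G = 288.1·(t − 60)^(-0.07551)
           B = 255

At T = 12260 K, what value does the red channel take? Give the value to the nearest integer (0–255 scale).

t = 12260/100 = 122.6; the t > 66 branch applies.
R = 329.7·(122.6 − 60)^(-0.1332) = 329.7·62.6^(-0.1332) = 329.7·0.57636 = 190.027.
Rounded: 190.

190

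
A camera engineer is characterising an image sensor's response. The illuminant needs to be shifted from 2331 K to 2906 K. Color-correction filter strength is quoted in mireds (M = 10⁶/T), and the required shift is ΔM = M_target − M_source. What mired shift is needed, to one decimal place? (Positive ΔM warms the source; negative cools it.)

-84.9 mireds

M_source = 10⁶/2331 = 429.000; M_target = 10⁶/2906 = 344.116.
ΔM = 344.116 − 429.000 = -84.885 → -84.9 mireds, a cooling shift.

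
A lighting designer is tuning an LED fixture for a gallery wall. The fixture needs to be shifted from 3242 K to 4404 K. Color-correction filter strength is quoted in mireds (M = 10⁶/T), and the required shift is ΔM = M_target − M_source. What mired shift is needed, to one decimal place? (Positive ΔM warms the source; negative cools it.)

M_source = 10⁶/3242 = 308.452; M_target = 10⁶/4404 = 227.066.
ΔM = 227.066 − 308.452 = -81.385 → -81.4 mireds, a cooling shift.

-81.4 mireds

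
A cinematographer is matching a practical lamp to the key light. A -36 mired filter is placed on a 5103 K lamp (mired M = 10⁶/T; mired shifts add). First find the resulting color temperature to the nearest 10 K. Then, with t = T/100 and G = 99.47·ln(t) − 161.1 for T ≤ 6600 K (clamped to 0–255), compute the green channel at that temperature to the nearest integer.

250

M_in = 10⁶/5103 = 195.96; M_out = 195.96 + (-36) = 159.96.
T_out = 10⁶/159.96 = 6251.4 K → 6250 K; t = 62.5.
G = 99.47·ln 62.5 − 161.1 = 99.47·4.1352 − 161.1 = 250.225.
Rounded: 250.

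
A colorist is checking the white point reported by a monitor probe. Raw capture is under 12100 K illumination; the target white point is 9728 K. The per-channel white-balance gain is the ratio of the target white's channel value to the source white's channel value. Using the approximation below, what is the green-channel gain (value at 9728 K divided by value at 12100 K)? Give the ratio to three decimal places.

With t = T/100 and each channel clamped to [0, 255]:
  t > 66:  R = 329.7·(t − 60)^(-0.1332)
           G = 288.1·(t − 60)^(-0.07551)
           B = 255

1.038

At 12100 K (t = 121):
  G = 288.1·(121 − 60)^(-0.07551) = 288.1·61^(-0.07551) = 288.1·0.73314 = 211.219.
At 9728 K (t = 97.28):
  G = 288.1·(97.28 − 60)^(-0.07551) = 288.1·37.28^(-0.07551) = 288.1·0.76092 = 219.220.
Gain = 219.220 / 211.219 = 1.0379 → 1.038.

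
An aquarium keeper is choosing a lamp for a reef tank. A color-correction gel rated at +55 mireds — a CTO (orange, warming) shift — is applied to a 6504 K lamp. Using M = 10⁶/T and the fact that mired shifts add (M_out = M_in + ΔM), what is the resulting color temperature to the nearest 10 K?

4790 K

M_in = 10⁶/6504 = 153.75 mireds.
M_out = 153.75 + (+55) = 208.75 mireds.
T_out = 10⁶/208.75 = 4790.4 K → 4790 K.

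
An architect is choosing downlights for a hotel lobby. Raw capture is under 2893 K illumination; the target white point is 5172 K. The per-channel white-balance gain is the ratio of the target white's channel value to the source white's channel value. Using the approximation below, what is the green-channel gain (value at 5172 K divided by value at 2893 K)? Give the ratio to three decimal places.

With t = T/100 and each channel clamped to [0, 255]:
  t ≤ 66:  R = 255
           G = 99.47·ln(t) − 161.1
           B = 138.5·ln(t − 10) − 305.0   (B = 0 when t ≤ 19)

At 2893 K (t = 28.93):
  G = 99.47·ln 28.93 − 161.1 = 99.47·3.3649 − 161.1 = 173.605.
At 5172 K (t = 51.72):
  G = 99.47·ln 51.72 − 161.1 = 99.47·3.9458 − 161.1 = 231.393.
Gain = 231.393 / 173.605 = 1.3329 → 1.333.

1.333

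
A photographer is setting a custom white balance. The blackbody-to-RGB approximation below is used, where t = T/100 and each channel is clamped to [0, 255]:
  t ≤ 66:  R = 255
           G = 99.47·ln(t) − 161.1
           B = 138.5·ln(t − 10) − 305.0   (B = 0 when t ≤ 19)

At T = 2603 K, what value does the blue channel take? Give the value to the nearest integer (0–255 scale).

79

t = 2603/100 = 26.03; the t ≤ 66 branch applies.
B = 138.5·ln(26.03 − 10) − 305.0 = 138.5·ln 16.03 − 305.0 = 138.5·2.7745 − 305.0 = 79.263.
Rounded: 79.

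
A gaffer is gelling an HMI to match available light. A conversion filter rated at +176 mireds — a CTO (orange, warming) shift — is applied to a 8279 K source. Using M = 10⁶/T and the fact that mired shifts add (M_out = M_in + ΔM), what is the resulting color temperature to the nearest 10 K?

3370 K

M_in = 10⁶/8279 = 120.79 mireds.
M_out = 120.79 + (+176) = 296.79 mireds.
T_out = 10⁶/296.79 = 3369.4 K → 3370 K.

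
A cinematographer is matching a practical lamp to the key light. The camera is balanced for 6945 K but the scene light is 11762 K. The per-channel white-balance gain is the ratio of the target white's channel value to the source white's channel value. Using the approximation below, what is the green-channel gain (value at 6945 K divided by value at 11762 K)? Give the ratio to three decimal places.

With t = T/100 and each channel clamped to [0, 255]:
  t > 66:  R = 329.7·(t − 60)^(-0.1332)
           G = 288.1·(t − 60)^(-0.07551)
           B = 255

At 11762 K (t = 117.62):
  G = 288.1·(117.62 − 60)^(-0.07551) = 288.1·57.62^(-0.07551) = 288.1·0.73631 = 212.130.
At 6945 K (t = 69.45):
  G = 288.1·(69.45 − 60)^(-0.07551) = 288.1·9.45^(-0.07551) = 288.1·0.84401 = 243.158.
Gain = 243.158 / 212.130 = 1.1463 → 1.146.

1.146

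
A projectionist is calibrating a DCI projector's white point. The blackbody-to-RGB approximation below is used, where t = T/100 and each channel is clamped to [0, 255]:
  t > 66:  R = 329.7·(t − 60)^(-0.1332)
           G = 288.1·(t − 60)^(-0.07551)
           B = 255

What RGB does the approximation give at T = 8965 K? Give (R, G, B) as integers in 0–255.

t = 8965/100 = 89.65; the t > 66 branch applies.
R = 329.7·(89.65 − 60)^(-0.1332) = 329.7·29.65^(-0.1332) = 329.7·0.63669 = 209.916.
G = 288.1·(89.65 − 60)^(-0.07551) = 288.1·29.65^(-0.07551) = 288.1·0.77419 = 223.044.
B = 255 by definition for t > 66.
Rounded: (210, 223, 255).

(210, 223, 255)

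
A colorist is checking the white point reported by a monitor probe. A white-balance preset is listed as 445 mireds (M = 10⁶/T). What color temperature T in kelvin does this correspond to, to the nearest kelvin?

T = 10⁶ / 445 = 2247.19 K → 2247 K.

2247 K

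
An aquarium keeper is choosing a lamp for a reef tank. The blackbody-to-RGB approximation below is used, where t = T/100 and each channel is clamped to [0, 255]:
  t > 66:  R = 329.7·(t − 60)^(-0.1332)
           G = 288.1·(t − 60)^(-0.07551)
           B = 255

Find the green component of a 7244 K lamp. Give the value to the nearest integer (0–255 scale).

238

t = 7244/100 = 72.44; the t > 66 branch applies.
G = 288.1·(72.44 − 60)^(-0.07551) = 288.1·12.44^(-0.07551) = 288.1·0.82667 = 238.162.
Rounded: 238.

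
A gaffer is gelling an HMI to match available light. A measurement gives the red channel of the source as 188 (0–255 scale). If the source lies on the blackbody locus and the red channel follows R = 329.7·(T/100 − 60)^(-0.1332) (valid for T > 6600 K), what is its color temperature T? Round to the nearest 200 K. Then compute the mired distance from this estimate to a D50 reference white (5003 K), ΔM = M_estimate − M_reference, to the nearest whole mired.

-122 mireds

(t − 60)^(-0.1332) = 188/329.7 = 0.57022.
t − 60 = 0.57022^(1/-0.1332) = 0.57022^(-7.508) = 67.848, so t = 127.848.
T = 100·t = 12785 K → 12800 K to the nearest 200 K.
M_estimate = 10⁶/12800 = 78.12; M_reference = 10⁶/5003 = 199.88.
ΔM = 78.12 − 199.88 = -121.76 → -122 mireds.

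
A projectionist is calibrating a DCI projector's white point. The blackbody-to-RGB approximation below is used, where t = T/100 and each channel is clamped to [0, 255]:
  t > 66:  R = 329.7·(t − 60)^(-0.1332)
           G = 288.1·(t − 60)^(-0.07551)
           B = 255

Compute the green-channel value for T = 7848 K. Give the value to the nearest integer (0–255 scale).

231

t = 7848/100 = 78.48; the t > 66 branch applies.
G = 288.1·(78.48 − 60)^(-0.07551) = 288.1·18.48^(-0.07551) = 288.1·0.80233 = 231.150.
Rounded: 231.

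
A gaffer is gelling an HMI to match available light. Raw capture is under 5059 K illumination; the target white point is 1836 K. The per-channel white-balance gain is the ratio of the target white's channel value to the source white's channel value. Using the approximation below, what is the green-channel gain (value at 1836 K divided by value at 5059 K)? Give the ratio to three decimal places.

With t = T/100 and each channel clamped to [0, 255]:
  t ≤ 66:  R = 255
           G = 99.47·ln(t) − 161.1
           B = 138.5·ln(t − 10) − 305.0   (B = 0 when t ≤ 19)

0.560

At 5059 K (t = 50.59):
  G = 99.47·ln 50.59 − 161.1 = 99.47·3.9238 − 161.1 = 229.196.
At 1836 K (t = 18.36):
  G = 99.47·ln 18.36 − 161.1 = 99.47·2.9102 − 161.1 = 128.375.
Gain = 128.375 / 229.196 = 0.5601 → 0.560.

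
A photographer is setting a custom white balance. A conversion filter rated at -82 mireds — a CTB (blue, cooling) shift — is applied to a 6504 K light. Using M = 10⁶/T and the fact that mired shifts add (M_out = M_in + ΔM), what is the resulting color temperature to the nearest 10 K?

13940 K

M_in = 10⁶/6504 = 153.75 mireds.
M_out = 153.75 + (-82) = 71.75 mireds.
T_out = 10⁶/71.75 = 13937.0 K → 13940 K.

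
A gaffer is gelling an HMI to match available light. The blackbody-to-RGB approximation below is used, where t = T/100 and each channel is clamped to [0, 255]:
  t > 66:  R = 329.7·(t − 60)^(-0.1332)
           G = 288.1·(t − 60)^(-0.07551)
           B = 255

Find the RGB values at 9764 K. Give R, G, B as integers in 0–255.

t = 9764/100 = 97.64; the t > 66 branch applies.
R = 329.7·(97.64 − 60)^(-0.1332) = 329.7·37.64^(-0.1332) = 329.7·0.61677 = 203.349.
G = 288.1·(97.64 − 60)^(-0.07551) = 288.1·37.64^(-0.07551) = 288.1·0.76037 = 219.061.
B = 255 by definition for t > 66.
Rounded: (203, 219, 255).

R=203, G=219, B=255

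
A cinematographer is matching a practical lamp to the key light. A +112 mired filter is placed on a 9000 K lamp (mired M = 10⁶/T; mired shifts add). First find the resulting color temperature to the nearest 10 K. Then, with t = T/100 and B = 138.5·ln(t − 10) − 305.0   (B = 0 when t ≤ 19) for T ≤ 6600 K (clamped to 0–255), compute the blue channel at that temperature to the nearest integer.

187

M_in = 10⁶/9000 = 111.11; M_out = 111.11 + (+112) = 223.11.
T_out = 10⁶/223.11 = 4482.1 K → 4480 K; t = 44.8.
B = 138.5·ln(44.8 − 10) − 305.0 = 138.5·ln 34.8 − 305.0 = 138.5·3.5496 − 305.0 = 186.622.
Rounded: 187.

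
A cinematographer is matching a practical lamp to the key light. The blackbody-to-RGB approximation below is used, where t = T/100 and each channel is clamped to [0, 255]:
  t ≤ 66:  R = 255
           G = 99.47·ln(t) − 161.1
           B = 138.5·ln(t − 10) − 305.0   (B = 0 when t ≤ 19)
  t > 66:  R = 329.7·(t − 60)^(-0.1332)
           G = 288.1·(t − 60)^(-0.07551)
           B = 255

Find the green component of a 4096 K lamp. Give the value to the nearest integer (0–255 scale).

t = 4096/100 = 40.96; the t ≤ 66 branch applies.
G = 99.47·ln 40.96 − 161.1 = 99.47·3.7126 − 161.1 = 208.192.
Rounded: 208.

208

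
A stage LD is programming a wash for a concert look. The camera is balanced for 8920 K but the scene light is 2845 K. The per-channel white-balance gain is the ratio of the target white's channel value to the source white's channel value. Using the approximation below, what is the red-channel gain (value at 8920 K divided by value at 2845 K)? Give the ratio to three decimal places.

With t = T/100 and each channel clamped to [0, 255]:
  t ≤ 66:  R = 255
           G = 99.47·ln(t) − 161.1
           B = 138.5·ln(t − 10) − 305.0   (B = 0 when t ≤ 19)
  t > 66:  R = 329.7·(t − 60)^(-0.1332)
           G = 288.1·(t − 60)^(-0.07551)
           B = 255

At 2845 K (t = 28.45):
  R = 255 by definition for t ≤ 66.
At 8920 K (t = 89.2):
  R = 329.7·(89.2 − 60)^(-0.1332) = 329.7·29.2^(-0.1332) = 329.7·0.63799 = 210.344.
Gain = 210.344 / 255.000 = 0.8249 → 0.825.

0.825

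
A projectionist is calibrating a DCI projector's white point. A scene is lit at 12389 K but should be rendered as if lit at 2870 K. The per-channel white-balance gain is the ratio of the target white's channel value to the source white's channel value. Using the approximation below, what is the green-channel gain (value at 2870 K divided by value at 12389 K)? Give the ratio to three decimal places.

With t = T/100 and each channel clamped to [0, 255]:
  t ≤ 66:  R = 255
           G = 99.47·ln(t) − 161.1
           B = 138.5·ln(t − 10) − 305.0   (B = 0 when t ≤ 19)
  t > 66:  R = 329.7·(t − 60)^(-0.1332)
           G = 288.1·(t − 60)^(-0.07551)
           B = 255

0.821

At 12389 K (t = 123.89):
  G = 288.1·(123.89 − 60)^(-0.07551) = 288.1·63.89^(-0.07551) = 288.1·0.73059 = 210.482.
At 2870 K (t = 28.7):
  G = 99.47·ln 28.7 − 161.1 = 99.47·3.3569 − 161.1 = 172.811.
Gain = 172.811 / 210.482 = 0.8210 → 0.821.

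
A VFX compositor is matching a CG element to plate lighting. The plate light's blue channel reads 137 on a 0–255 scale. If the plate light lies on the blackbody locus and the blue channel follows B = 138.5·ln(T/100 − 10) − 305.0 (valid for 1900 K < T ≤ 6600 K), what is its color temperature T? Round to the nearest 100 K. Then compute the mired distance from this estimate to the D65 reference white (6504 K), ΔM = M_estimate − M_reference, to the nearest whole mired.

+140 mireds

ln(t − 10) = (137 + 305.0) / 138.5 = 3.1913.
t − 10 = e^3.1913 = 24.321, so t = 34.321.
T = 100·t = 3432 K → 3400 K to the nearest 100 K.
M_estimate = 10⁶/3400 = 294.12; M_reference = 10⁶/6504 = 153.75.
ΔM = 294.12 − 153.75 = 140.37 → +140 mireds.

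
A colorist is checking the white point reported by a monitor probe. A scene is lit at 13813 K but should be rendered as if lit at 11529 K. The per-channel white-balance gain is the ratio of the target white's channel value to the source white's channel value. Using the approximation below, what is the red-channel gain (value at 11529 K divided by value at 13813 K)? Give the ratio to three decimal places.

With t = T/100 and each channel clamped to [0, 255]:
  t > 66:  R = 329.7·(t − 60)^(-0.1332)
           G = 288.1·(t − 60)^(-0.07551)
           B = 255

At 13813 K (t = 138.13):
  R = 329.7·(138.13 − 60)^(-0.1332) = 329.7·78.13^(-0.1332) = 329.7·0.55960 = 184.500.
At 11529 K (t = 115.29):
  R = 329.7·(115.29 − 60)^(-0.1332) = 329.7·55.29^(-0.1332) = 329.7·0.58598 = 193.196.
Gain = 193.196 / 184.500 = 1.0471 → 1.047.

1.047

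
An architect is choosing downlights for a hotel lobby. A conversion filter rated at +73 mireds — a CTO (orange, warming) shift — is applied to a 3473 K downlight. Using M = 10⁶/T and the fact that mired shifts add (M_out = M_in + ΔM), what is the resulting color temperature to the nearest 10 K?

2770 K

M_in = 10⁶/3473 = 287.94 mireds.
M_out = 287.94 + (+73) = 360.94 mireds.
T_out = 10⁶/360.94 = 2770.6 K → 2770 K.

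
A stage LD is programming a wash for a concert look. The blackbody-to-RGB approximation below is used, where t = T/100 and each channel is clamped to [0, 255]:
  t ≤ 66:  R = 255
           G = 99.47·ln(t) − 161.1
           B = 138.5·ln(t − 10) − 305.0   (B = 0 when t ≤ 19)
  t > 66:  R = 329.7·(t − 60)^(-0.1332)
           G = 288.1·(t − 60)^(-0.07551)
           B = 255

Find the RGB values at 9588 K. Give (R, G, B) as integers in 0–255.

(205, 220, 255)

t = 9588/100 = 95.88; the t > 66 branch applies.
R = 329.7·(95.88 − 60)^(-0.1332) = 329.7·35.88^(-0.1332) = 329.7·0.62072 = 204.650.
G = 288.1·(95.88 − 60)^(-0.07551) = 288.1·35.88^(-0.07551) = 288.1·0.76312 = 219.855.
B = 255 by definition for t > 66.
Rounded: (205, 220, 255).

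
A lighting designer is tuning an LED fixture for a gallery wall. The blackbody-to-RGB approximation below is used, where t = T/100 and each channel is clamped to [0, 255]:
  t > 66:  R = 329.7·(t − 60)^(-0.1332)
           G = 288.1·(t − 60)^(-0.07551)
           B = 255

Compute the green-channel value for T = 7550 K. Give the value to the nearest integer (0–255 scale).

234

t = 7550/100 = 75.5; the t > 66 branch applies.
G = 288.1·(75.5 − 60)^(-0.07551) = 288.1·15.5^(-0.07551) = 288.1·0.81305 = 234.240.
Rounded: 234.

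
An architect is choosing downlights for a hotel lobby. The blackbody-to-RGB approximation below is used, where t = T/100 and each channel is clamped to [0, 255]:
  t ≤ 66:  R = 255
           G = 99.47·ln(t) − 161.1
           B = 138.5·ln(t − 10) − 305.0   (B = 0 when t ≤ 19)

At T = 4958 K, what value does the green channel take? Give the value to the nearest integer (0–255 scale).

227

t = 4958/100 = 49.58; the t ≤ 66 branch applies.
G = 99.47·ln 49.58 − 161.1 = 99.47·3.9036 − 161.1 = 227.190.
Rounded: 227.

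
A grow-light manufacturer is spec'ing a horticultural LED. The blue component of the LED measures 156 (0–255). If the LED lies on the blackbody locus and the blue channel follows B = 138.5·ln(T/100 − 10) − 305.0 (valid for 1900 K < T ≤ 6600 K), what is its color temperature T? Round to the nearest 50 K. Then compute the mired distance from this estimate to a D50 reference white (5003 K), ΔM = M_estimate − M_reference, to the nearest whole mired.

ln(t − 10) = (156 + 305.0) / 138.5 = 3.3285.
t − 10 = e^3.3285 = 27.897, so t = 37.897.
T = 100·t = 3790 K → 3800 K to the nearest 50 K.
M_estimate = 10⁶/3800 = 263.16; M_reference = 10⁶/5003 = 199.88.
ΔM = 263.16 − 199.88 = 63.28 → +63 mireds.

+63 mireds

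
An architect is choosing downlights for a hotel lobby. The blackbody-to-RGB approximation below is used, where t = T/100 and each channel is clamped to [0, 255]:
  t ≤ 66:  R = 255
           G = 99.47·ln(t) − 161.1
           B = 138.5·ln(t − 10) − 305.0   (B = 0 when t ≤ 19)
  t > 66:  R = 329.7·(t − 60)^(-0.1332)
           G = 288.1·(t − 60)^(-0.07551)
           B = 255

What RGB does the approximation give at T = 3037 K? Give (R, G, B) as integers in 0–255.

t = 3037/100 = 30.37; the t ≤ 66 branch applies.
R = 255 by definition for t ≤ 66.
G = 99.47·ln 30.37 − 161.1 = 99.47·3.4135 − 161.1 = 178.436.
B = 138.5·ln(30.37 − 10) − 305.0 = 138.5·ln 20.37 − 305.0 = 138.5·3.0141 − 305.0 = 112.448.
Rounded: (255, 178, 112).

(255, 178, 112)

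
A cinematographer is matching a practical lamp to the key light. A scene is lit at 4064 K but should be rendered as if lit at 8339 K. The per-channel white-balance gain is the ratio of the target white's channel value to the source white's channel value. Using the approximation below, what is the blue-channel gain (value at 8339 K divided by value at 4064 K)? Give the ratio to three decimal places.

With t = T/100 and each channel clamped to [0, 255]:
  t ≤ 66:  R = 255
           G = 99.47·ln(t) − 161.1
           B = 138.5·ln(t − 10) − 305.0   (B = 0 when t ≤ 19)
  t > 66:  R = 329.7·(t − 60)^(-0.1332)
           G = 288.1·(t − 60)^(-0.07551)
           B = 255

1.509

At 4064 K (t = 40.64):
  B = 138.5·ln(40.64 − 10) − 305.0 = 138.5·ln 30.64 − 305.0 = 138.5·3.4223 − 305.0 = 168.989.
At 8339 K (t = 83.39):
  B = 255 by definition for t > 66.
Gain = 255.000 / 168.989 = 1.5090 → 1.509.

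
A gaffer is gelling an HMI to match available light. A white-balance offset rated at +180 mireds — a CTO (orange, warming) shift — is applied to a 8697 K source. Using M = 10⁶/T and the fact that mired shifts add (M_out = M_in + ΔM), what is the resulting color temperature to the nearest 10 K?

3390 K

M_in = 10⁶/8697 = 114.98 mireds.
M_out = 114.98 + (+180) = 294.98 mireds.
T_out = 10⁶/294.98 = 3390.0 K → 3390 K.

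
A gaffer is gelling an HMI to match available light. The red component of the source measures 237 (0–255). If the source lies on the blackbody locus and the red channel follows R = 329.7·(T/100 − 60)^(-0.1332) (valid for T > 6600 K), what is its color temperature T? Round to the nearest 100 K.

(t − 60)^(-0.1332) = 237/329.7 = 0.71884.
t − 60 = 0.71884^(1/-0.1332) = 0.71884^(-7.508) = 11.922, so t = 71.922.
T = 100·t = 7192 K → 7200 K to the nearest 100 K.

7200 K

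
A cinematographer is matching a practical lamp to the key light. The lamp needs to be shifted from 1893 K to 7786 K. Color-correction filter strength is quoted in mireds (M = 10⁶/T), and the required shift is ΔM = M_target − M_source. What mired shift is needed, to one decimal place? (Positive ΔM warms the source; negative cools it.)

M_source = 10⁶/1893 = 528.262; M_target = 10⁶/7786 = 128.436.
ΔM = 128.436 − 528.262 = -399.826 → -399.8 mireds, a cooling shift.

-399.8 mireds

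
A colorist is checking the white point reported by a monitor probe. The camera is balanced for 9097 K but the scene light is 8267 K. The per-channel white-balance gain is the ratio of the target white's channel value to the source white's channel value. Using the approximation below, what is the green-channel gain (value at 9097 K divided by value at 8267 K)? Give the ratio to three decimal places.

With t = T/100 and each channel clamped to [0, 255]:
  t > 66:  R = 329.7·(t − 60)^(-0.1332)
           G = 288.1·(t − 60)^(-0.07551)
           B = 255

At 8267 K (t = 82.67):
  G = 288.1·(82.67 − 60)^(-0.07551) = 288.1·22.67^(-0.07551) = 288.1·0.79004 = 227.611.
At 9097 K (t = 90.97):
  G = 288.1·(90.97 − 60)^(-0.07551) = 288.1·30.97^(-0.07551) = 288.1·0.77165 = 222.312.
Gain = 222.312 / 227.611 = 0.9767 → 0.977.

0.977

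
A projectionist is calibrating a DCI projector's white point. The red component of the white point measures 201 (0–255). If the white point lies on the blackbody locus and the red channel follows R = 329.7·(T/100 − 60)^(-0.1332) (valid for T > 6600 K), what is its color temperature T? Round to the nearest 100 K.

10100 K

(t − 60)^(-0.1332) = 201/329.7 = 0.60965.
t − 60 = 0.60965^(1/-0.1332) = 0.60965^(-7.508) = 41.071, so t = 101.071.
T = 100·t = 10107 K → 10100 K to the nearest 100 K.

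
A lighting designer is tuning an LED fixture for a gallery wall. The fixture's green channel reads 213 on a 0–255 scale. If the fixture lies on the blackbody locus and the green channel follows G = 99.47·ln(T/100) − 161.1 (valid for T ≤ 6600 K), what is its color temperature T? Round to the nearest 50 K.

ln t = (213 + 161.1) / 99.47 = 3.7609.
t = e^3.7609 = 42.989.
T = 100·t = 4299 K → 4300 K to the nearest 50 K.

4300 K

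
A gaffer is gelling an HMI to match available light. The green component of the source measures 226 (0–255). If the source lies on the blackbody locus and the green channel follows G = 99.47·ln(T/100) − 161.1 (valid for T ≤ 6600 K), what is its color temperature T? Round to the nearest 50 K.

ln t = (226 + 161.1) / 99.47 = 3.8916.
t = e^3.8916 = 48.990.
T = 100·t = 4899 K → 4900 K to the nearest 50 K.

4900 K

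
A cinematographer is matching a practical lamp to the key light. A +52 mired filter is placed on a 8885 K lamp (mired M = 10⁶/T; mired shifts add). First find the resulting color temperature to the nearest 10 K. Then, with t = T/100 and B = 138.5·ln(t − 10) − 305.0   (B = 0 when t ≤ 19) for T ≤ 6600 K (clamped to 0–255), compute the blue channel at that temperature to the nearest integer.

M_in = 10⁶/8885 = 112.55; M_out = 112.55 + (+52) = 164.55.
T_out = 10⁶/164.55 = 6077.2 K → 6080 K; t = 60.8.
B = 138.5·ln(60.8 − 10) − 305.0 = 138.5·ln 50.8 − 305.0 = 138.5·3.9279 − 305.0 = 239.014.
Rounded: 239.

239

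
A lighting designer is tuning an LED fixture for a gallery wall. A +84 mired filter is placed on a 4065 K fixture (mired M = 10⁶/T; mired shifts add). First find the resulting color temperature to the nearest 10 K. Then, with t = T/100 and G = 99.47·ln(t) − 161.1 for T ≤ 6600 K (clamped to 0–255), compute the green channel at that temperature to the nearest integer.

178

M_in = 10⁶/4065 = 246.00; M_out = 246.00 + (+84) = 330.00.
T_out = 10⁶/330.00 = 3030.3 K → 3030 K; t = 30.3.
G = 99.47·ln 30.3 − 161.1 = 99.47·3.4111 − 161.1 = 178.207.
Rounded: 178.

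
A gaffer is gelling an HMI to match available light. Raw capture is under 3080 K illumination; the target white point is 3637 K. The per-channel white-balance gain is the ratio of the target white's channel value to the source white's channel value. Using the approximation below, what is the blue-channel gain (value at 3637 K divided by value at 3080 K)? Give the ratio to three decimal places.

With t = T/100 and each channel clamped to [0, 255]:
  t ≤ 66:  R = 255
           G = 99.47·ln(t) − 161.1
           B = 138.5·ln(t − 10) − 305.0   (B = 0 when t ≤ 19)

At 3080 K (t = 30.8):
  B = 138.5·ln(30.8 − 10) − 305.0 = 138.5·ln 20.8 − 305.0 = 138.5·3.0350 − 305.0 = 115.341.
At 3637 K (t = 36.37):
  B = 138.5·ln(36.37 − 10) − 305.0 = 138.5·ln 26.37 − 305.0 = 138.5·3.2722 − 305.0 = 148.203.
Gain = 148.203 / 115.341 = 1.2849 → 1.285.

1.285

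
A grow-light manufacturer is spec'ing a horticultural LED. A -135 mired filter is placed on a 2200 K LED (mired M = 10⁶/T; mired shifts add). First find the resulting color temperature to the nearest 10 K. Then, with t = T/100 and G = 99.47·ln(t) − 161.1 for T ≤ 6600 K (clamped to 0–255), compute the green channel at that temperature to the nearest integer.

181

M_in = 10⁶/2200 = 454.55; M_out = 454.55 + (-135) = 319.55.
T_out = 10⁶/319.55 = 3129.4 K → 3130 K; t = 31.3.
G = 99.47·ln 31.3 − 161.1 = 99.47·3.4436 − 161.1 = 181.437.
Rounded: 181.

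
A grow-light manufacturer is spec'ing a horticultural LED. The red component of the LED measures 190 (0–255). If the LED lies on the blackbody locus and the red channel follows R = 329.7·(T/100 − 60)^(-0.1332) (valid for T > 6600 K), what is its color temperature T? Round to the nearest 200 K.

12200 K

(t − 60)^(-0.1332) = 190/329.7 = 0.57628.
t − 60 = 0.57628^(1/-0.1332) = 0.57628^(-7.508) = 62.667, so t = 122.667.
T = 100·t = 12267 K → 12200 K to the nearest 200 K.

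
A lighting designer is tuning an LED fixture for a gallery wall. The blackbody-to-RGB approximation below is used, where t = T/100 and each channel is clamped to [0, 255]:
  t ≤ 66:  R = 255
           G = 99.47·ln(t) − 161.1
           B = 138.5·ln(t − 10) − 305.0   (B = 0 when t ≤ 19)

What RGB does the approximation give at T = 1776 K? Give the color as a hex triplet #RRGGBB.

t = 1776/100 = 17.76; the t ≤ 66 branch applies.
R = 255 by definition for t ≤ 66.
G = 99.47·ln 17.76 − 161.1 = 99.47·2.8769 − 161.1 = 125.070.
t = 17.76 ≤ 19, so B = 0.
Rounded: (255, 125, 0).
In hex: #FF7D00.

#FF7D00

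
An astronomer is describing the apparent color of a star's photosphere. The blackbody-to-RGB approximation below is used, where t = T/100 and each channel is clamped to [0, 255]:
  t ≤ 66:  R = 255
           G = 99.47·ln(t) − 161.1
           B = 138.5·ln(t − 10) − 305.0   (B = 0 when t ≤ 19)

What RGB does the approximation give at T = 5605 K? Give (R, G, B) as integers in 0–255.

(255, 239, 225)

t = 5605/100 = 56.05; the t ≤ 66 branch applies.
R = 255 by definition for t ≤ 66.
G = 99.47·ln 56.05 − 161.1 = 99.47·4.0262 − 161.1 = 239.391.
B = 138.5·ln(56.05 − 10) − 305.0 = 138.5·ln 46.05 − 305.0 = 138.5·3.8297 − 305.0 = 225.417.
Rounded: (255, 239, 225).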